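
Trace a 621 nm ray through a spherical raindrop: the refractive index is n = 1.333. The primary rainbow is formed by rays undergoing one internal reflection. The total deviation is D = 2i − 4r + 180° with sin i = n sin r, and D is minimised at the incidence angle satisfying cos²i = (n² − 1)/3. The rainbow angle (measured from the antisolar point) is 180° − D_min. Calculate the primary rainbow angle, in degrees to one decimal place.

cos²i = (1.77689 − 1)/3 = 0.25896; i = arccos(0.50888) = 59.410°.
sin r = sin 59.410°/1.333 = 0.64579; r = 40.225°.
D_min = 2·59.410° − 4·40.225° + 180° = 137.922°.
Rainbow angle = 180° − D_min = 42.078°.

42.1°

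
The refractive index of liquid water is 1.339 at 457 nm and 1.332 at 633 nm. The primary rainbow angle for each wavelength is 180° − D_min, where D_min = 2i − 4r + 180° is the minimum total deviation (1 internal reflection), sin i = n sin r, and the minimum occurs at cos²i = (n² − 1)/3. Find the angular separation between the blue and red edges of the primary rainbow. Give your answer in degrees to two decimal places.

At 457 nm (n = 1.339): cos²i = 0.26431 → i = 59.062°, r = 39.834°, D_min = 138.786°, rainbow angle = 41.214°.
At 633 nm (n = 1.332): cos²i = 0.25807 → i = 59.469°, r = 40.290°, D_min = 137.776°, rainbow angle = 42.224°.
Angular width = |41.214° − 42.224°| = 1.010°.

1.01°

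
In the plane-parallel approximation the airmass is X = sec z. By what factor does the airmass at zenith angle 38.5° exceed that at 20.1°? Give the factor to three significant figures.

X(38.5°)/X(20.1°) = sec 38.5° / sec 20.1° = cos 20.1° / cos 38.5° = 0.9391/0.7826 = 1.2000.

1.20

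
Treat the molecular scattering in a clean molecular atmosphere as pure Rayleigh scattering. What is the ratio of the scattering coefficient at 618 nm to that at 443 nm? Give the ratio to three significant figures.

Rayleigh scattering ∝ λ⁻⁴, so the ratio of coefficients is the inverse fourth power of the wavelength ratio.
σ(618)/σ(443) = (443/618)⁴ = (0.7168)⁴ = 0.264.

0.264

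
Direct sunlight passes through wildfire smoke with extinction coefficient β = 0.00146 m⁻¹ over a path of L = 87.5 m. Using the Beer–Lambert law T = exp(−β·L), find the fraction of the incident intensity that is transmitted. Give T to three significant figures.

τ = β·L = 0.00146 × 87.5 = 0.1278.
T = exp(−0.1278) = 0.8801.

0.880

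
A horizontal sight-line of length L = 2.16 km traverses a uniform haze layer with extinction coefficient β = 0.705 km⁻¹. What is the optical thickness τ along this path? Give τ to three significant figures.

1.52

τ = β·L = 0.705 × 2.16 = 1.5228.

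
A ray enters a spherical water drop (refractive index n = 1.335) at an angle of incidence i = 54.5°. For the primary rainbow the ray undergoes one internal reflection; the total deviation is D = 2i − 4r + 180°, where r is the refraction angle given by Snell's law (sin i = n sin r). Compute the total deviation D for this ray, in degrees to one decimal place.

sin r = sin 54.5° / 1.335 = 0.8141/1.335 = 0.6098; r = 37.58°.
D = 2·54.5° − 4·37.58° + 180° = 109.00° − 150.31° + 180° = 138.69°.

138.7°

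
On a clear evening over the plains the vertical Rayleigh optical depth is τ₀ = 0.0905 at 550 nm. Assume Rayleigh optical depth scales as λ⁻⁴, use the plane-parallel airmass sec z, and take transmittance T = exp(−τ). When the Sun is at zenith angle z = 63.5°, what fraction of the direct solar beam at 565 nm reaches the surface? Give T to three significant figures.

0.833

sec 63.5° = 2.2412.
τ = 0.0905 × (550/565)⁴ × 2.2412 = 0.0905 × 0.8980 × 2.2412 = 0.1821.
T = exp(−0.1821) = 0.8335.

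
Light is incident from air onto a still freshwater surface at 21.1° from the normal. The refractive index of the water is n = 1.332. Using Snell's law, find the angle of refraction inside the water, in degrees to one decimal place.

15.7°

Snell: sin θ_r = sin θ_i / n = sin 21.1° / 1.332 = 0.3600 / 1.332 = 0.2703.
θ_r = arcsin(0.2703) = 15.68°.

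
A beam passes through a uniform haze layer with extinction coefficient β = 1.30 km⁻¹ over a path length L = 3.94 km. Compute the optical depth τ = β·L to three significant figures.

τ = β·L = 1.30 × 3.94 = 5.1220.

5.12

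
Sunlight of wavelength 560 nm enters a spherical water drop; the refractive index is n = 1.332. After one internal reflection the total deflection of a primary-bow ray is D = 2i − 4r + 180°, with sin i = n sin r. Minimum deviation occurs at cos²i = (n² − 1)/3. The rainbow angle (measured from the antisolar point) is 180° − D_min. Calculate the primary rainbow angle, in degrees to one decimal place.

cos²i = (1.77422 − 1)/3 = 0.25807; i = arccos(0.50801) = 59.469°.
sin r = sin 59.469°/1.332 = 0.64666; r = 40.290°.
D_min = 2·59.469° − 4·40.290° + 180° = 137.776°.
Rainbow angle = 180° − D_min = 42.224°.

42.2°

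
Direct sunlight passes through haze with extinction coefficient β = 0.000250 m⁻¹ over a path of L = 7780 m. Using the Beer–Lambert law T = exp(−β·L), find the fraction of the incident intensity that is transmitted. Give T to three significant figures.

τ = β·L = 0.000250 × 7780 = 1.9450.
T = exp(−1.9450) = 0.1430.

0.143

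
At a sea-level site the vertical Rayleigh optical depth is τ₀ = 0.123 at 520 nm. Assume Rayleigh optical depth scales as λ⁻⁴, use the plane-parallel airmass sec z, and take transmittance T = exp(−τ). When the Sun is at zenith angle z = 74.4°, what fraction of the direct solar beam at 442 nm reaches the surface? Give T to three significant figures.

0.416

sec 74.4° = 3.7186.
τ = 0.123 × (520/442)⁴ × 3.7186 = 0.123 × 1.9157 × 3.7186 = 0.8762.
T = exp(−0.8762) = 0.4164.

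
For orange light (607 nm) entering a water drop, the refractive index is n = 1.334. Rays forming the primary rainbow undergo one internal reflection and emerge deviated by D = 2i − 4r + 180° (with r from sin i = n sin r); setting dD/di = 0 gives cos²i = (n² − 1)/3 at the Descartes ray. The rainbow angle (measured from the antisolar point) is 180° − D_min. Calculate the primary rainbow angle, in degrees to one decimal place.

cos²i = (1.77956 − 1)/3 = 0.25985; i = arccos(0.50976) = 59.352°.
sin r = sin 59.352°/1.334 = 0.64492; r = 40.159°.
D_min = 2·59.352° − 4·40.159° + 180° = 138.067°.
Rainbow angle = 180° − D_min = 41.933°.

41.9°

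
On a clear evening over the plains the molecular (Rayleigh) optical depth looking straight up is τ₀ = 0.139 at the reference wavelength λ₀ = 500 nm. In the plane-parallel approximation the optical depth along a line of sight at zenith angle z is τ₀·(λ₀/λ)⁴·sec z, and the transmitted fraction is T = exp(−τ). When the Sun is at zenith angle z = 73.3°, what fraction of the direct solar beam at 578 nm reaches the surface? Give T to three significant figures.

0.763

sec 73.3° = 3.4799.
τ = 0.139 × (500/578)⁴ × 3.4799 = 0.139 × 0.5600 × 3.4799 = 0.2709.
T = exp(−0.2709) = 0.7627.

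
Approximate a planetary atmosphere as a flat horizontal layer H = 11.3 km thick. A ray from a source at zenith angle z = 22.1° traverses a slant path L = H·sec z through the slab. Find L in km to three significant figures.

12.2 km

sec z = 1/cos 22.1° = 1.0793.
L = 11.3 × 1.0793 = 12.196 km.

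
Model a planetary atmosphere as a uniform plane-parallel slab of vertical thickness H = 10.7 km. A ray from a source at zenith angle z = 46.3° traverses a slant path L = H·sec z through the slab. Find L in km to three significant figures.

sec z = 1/cos 46.3° = 1.4474.
L = 10.7 × 1.4474 = 15.487 km.

15.5 km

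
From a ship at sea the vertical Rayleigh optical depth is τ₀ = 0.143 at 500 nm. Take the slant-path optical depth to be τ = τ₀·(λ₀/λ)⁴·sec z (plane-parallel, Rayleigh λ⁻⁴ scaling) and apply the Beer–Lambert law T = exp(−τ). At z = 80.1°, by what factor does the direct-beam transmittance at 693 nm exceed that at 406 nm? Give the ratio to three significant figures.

5.41

Airmass: sec 80.1° = 5.8164.
τ(693 nm) = 0.143 × (500/693)⁴ × 5.8164 = 0.143 × 0.2710 × 5.8164 = 0.2254.
τ(406 nm) = 0.143 × (500/406)⁴ × 5.8164 = 0.143 × 2.3003 × 5.8164 = 1.9132.
T(693)/T(406) = exp(τ_B − τ_A) = exp(1.6878) = 5.4077.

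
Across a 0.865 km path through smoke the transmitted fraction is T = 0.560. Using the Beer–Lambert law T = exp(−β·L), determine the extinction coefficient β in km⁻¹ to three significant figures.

0.670 km⁻¹

Beer–Lambert: T = exp(−βL) ⇒ β = −ln(T)/L = −ln(0.560)/0.865 = 0.5798/0.865 = 0.6703 km⁻¹.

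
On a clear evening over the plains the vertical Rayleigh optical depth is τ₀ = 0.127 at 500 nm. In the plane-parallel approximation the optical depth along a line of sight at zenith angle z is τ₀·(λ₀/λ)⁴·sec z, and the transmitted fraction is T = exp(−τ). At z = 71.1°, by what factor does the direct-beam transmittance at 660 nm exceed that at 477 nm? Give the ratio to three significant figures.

Airmass: sec 71.1° = 3.0872.
τ(660 nm) = 0.127 × (500/660)⁴ × 3.0872 = 0.127 × 0.3294 × 3.0872 = 0.1291.
τ(477 nm) = 0.127 × (500/477)⁴ × 3.0872 = 0.127 × 1.2073 × 3.0872 = 0.4733.
T(660)/T(477) = exp(τ_B − τ_A) = exp(0.3442) = 1.4109.

1.41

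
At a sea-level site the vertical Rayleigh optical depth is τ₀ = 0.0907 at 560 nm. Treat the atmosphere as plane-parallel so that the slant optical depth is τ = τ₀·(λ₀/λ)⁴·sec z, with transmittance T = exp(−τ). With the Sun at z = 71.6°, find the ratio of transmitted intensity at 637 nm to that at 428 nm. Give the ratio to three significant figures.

Airmass: sec 71.6° = 3.1681.
τ(637 nm) = 0.0907 × (560/637)⁴ × 3.1681 = 0.0907 × 0.5973 × 3.1681 = 0.1716.
τ(428 nm) = 0.0907 × (560/428)⁴ × 3.1681 = 0.0907 × 2.9307 × 3.1681 = 0.8421.
T(637)/T(428) = exp(τ_B − τ_A) = exp(0.6705) = 1.9552.

1.96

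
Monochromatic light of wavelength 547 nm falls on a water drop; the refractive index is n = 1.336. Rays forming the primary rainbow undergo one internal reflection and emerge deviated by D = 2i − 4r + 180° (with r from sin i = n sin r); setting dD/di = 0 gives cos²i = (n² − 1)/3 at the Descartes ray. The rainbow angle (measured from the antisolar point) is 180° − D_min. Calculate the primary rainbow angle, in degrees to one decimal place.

41.6°

cos²i = (1.78490 − 1)/3 = 0.26163; i = arccos(0.51150) = 59.236°.
sin r = sin 59.236°/1.336 = 0.64318; r = 40.029°.
D_min = 2·59.236° − 4·40.029° + 180° = 138.356°.
Rainbow angle = 180° − D_min = 41.644°.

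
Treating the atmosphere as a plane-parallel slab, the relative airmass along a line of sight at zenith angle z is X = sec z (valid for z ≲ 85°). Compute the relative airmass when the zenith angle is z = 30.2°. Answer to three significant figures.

X = sec z = 1/cos 30.2° = 1/0.8643 = 1.1570.

1.16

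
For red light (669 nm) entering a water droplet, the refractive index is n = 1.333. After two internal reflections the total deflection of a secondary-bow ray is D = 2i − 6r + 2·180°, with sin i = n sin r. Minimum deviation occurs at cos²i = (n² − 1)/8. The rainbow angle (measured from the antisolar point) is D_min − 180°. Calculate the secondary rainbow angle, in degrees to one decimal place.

cos²i = (1.77689 − 1)/8 = 0.09711; i = arccos(0.31163) = 71.843°.
sin r = sin 71.843°/1.333 = 0.71283; r = 45.466°.
D_min = 2·71.843° − 6·45.466° + 360° = 230.891°.
Rainbow angle = D_min − 180° = 50.891°.

50.9°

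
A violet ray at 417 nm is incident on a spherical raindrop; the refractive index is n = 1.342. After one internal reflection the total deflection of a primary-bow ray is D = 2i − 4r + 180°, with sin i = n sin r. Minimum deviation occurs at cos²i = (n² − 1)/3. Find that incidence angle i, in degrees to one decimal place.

58.9°

cos²i = (1.342² − 1)/3 = (1.80096 − 1)/3 = 0.26699.
cos i = 0.51671, so i = 58.888°.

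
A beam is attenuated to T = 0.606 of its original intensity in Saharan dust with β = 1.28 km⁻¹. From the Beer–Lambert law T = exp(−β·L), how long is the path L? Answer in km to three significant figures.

Beer–Lambert: T = exp(−βL) ⇒ L = −ln(T)/β = −ln(0.606)/1.28 = 0.5009/1.28 = 0.3913 km.

0.391 km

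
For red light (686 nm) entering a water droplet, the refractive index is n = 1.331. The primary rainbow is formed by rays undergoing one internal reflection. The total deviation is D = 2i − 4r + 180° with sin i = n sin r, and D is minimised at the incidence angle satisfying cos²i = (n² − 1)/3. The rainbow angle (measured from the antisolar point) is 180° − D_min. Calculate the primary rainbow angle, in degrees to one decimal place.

cos²i = (1.77156 − 1)/3 = 0.25719; i = arccos(0.50714) = 59.527°.
sin r = sin 59.527°/1.331 = 0.64753; r = 40.356°.
D_min = 2·59.527° − 4·40.356° + 180° = 137.630°.
Rainbow angle = 180° − D_min = 42.370°.

42.4°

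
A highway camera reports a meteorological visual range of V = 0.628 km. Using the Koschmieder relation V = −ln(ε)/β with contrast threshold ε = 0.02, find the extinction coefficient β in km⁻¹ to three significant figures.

β = −ln(0.02) / V = 3.912 / 0.628 = 6.2293 km⁻¹.

6.23 km⁻¹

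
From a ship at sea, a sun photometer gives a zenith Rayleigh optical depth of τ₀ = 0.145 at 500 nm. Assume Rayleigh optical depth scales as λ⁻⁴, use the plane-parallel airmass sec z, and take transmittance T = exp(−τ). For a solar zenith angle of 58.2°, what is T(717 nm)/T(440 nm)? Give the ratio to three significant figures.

Airmass: sec 58.2° = 1.8977.
τ(717 nm) = 0.145 × (500/717)⁴ × 1.8977 = 0.145 × 0.2365 × 1.8977 = 0.0651.
τ(440 nm) = 0.145 × (500/440)⁴ × 1.8977 = 0.145 × 1.6675 × 1.8977 = 0.4588.
T(717)/T(440) = exp(τ_B − τ_A) = exp(0.3938) = 1.4826.

1.48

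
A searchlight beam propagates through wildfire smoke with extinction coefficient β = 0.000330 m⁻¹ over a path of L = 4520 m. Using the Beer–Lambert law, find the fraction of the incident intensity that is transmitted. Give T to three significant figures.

0.225

τ = β·L = 0.000330 × 4520 = 1.4916.
T = exp(−1.4916) = 0.2250.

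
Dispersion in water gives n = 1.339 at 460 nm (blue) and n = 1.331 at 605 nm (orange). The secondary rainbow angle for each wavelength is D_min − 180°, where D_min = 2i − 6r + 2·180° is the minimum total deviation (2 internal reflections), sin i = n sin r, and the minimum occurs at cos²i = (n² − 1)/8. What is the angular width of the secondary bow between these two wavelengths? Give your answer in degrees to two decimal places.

At 460 nm (n = 1.339): cos²i = 0.09912 → i = 71.650°, r = 45.141°, D_min = 232.451°, rainbow angle = 52.451°.
At 605 nm (n = 1.331): cos²i = 0.09645 → i = 71.907°, r = 45.575°, D_min = 230.365°, rainbow angle = 50.365°.
Angular width = |52.451° − 50.365°| = 2.086°.

2.09°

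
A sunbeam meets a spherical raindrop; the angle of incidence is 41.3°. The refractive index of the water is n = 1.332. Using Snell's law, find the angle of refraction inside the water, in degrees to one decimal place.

29.7°

Snell: sin θ_r = sin θ_i / n = sin 41.3° / 1.332 = 0.6600 / 1.332 = 0.4955.
θ_r = arcsin(0.4955) = 29.70°.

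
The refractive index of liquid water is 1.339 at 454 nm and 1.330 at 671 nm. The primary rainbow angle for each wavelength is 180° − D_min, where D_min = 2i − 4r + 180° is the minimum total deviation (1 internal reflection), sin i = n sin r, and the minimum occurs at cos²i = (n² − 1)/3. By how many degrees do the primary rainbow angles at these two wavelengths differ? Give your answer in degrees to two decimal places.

1.30°

At 454 nm (n = 1.339): cos²i = 0.26431 → i = 59.062°, r = 39.834°, D_min = 138.786°, rainbow angle = 41.214°.
At 671 nm (n = 1.330): cos²i = 0.25630 → i = 59.585°, r = 40.422°, D_min = 137.484°, rainbow angle = 42.516°.
Angular width = |41.214° − 42.516°| = 1.303°.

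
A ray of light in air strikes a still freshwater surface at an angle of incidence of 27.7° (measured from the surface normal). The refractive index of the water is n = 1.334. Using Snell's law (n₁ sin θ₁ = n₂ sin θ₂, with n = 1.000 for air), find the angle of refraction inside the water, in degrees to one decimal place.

Snell: sin θ_r = sin θ_i / n = sin 27.7° / 1.334 = 0.4648 / 1.334 = 0.3485.
θ_r = arcsin(0.3485) = 20.39°.

20.4°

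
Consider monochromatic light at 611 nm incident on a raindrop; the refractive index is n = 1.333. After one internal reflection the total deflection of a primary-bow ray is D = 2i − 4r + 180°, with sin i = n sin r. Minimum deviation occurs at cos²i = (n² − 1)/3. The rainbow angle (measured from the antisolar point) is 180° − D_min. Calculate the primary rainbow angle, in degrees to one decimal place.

cos²i = (1.77689 − 1)/3 = 0.25896; i = arccos(0.50888) = 59.410°.
sin r = sin 59.410°/1.333 = 0.64579; r = 40.225°.
D_min = 2·59.410° − 4·40.225° + 180° = 137.922°.
Rainbow angle = 180° − D_min = 42.078°.

42.1°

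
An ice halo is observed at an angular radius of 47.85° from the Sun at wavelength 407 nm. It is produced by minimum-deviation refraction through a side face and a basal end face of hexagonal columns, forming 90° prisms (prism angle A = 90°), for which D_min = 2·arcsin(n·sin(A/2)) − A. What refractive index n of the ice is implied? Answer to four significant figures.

1.320

Rearranging: n = sin((D_min + A)/2) / sin(A/2).
(D_min + A)/2 = (47.85° + 90°)/2 = 68.925°.
n = sin 68.925° / sin 45° = 0.9331 / 0.7071 = 1.3196.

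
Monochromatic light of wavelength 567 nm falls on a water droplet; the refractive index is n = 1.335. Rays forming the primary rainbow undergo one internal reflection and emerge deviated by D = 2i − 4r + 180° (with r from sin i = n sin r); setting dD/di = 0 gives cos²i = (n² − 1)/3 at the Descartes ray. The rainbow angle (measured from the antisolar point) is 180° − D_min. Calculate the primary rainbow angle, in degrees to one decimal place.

cos²i = (1.78222 − 1)/3 = 0.26074; i = arccos(0.51063) = 59.294°.
sin r = sin 59.294°/1.335 = 0.64405; r = 40.094°.
D_min = 2·59.294° − 4·40.094° + 180° = 138.212°.
Rainbow angle = 180° − D_min = 41.788°.

41.8°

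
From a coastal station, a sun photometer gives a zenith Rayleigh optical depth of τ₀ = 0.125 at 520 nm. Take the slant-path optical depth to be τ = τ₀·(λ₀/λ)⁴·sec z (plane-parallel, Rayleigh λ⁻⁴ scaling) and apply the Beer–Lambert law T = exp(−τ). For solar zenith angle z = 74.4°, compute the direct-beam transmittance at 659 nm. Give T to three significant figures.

sec 74.4° = 3.7186.
τ = 0.125 × (520/659)⁴ × 3.7186 = 0.125 × 0.3877 × 3.7186 = 0.1802.
T = exp(−0.1802) = 0.8351.

0.835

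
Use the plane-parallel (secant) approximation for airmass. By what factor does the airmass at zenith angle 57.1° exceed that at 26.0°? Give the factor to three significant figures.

X(57.1°)/X(26.0°) = sec 57.1° / sec 26.0° = cos 26.0° / cos 57.1° = 0.8988/0.5432 = 1.6547.

1.65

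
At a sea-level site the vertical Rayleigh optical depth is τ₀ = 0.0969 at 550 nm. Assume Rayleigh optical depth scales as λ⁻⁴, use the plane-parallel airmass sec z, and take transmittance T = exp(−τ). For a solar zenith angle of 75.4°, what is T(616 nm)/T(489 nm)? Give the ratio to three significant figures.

Airmass: sec 75.4° = 3.9672.
τ(616 nm) = 0.0969 × (550/616)⁴ × 3.9672 = 0.0969 × 0.6355 × 3.9672 = 0.2443.
τ(489 nm) = 0.0969 × (550/489)⁴ × 3.9672 = 0.0969 × 1.6004 × 3.9672 = 0.6152.
T(616)/T(489) = exp(τ_B − τ_A) = exp(0.3709) = 1.4490.

1.45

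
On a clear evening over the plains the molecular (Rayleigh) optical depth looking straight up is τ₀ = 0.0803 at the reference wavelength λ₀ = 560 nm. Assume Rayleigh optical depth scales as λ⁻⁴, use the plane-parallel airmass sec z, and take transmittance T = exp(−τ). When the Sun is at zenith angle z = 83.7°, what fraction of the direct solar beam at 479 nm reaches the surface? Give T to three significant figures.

0.255

sec 83.7° = 9.1129.
τ = 0.0803 × (560/479)⁴ × 9.1129 = 0.0803 × 1.8681 × 9.1129 = 1.3670.
T = exp(−1.3670) = 0.2549.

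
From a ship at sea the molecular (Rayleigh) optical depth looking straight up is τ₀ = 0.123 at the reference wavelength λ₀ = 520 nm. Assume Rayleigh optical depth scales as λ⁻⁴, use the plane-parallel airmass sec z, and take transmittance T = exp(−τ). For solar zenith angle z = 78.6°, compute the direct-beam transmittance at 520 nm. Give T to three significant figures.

sec 78.6° = 5.0593.
τ = 0.123 × (520/520)⁴ × 5.0593 = 0.123 × 1.0000 × 5.0593 = 0.6223.
T = exp(−0.6223) = 0.5367.

0.537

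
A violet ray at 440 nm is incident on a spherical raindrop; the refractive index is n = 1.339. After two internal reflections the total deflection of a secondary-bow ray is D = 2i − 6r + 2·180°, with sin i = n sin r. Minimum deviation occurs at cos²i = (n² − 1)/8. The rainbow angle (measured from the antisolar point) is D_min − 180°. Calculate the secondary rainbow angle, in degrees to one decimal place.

52.5°

cos²i = (1.79292 − 1)/8 = 0.09912; i = arccos(0.31483) = 71.650°.
sin r = sin 71.650°/1.339 = 0.70885; r = 45.141°.
D_min = 2·71.650° − 6·45.141° + 360° = 232.451°.
Rainbow angle = D_min − 180° = 52.451°.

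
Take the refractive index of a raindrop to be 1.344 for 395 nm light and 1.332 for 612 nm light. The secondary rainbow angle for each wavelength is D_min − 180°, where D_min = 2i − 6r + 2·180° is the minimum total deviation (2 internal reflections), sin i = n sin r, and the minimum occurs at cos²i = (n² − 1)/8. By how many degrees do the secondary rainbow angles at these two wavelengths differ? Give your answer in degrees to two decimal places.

3.10°

At 395 nm (n = 1.344): cos²i = 0.10079 → i = 71.490°, r = 44.874°, D_min = 233.733°, rainbow angle = 53.733°.
At 612 nm (n = 1.332): cos²i = 0.09678 → i = 71.875°, r = 45.520°, D_min = 230.628°, rainbow angle = 50.628°.
Angular width = |53.733° − 50.628°| = 3.104°.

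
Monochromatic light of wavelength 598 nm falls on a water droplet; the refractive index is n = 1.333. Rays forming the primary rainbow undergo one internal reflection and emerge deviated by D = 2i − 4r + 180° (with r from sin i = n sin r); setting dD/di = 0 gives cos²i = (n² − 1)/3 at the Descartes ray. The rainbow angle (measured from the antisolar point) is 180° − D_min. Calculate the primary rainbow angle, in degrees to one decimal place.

42.1°

cos²i = (1.77689 − 1)/3 = 0.25896; i = arccos(0.50888) = 59.410°.
sin r = sin 59.410°/1.333 = 0.64579; r = 40.225°.
D_min = 2·59.410° − 4·40.225° + 180° = 137.922°.
Rainbow angle = 180° − D_min = 42.078°.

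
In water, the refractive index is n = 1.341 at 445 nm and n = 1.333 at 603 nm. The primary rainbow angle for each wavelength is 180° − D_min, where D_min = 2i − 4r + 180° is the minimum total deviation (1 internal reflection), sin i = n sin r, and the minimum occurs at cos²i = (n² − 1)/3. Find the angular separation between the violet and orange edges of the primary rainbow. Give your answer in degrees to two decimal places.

At 445 nm (n = 1.341): cos²i = 0.26609 → i = 58.946°, r = 39.705°, D_min = 139.071°, rainbow angle = 40.929°.
At 603 nm (n = 1.333): cos²i = 0.25896 → i = 59.410°, r = 40.225°, D_min = 137.922°, rainbow angle = 42.078°.
Angular width = |40.929° − 42.078°| = 1.149°.

1.15°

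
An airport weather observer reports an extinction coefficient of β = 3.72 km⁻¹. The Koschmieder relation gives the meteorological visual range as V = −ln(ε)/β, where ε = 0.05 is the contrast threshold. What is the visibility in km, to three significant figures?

0.805 km

V = −ln(0.05) / 3.72 = 2.996 / 3.72 = 0.8053 km.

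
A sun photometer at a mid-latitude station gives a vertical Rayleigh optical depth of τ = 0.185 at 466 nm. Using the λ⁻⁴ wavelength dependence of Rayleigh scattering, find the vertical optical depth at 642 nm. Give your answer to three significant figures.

0.0514

τ(642 nm) = τ(466 nm) × (466/642)⁴ = 0.185 × (0.7259)⁴ = 0.185 × 0.2776 = 0.0514.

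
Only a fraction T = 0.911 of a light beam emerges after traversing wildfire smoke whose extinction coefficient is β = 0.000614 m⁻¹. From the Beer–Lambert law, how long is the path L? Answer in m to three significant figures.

Beer–Lambert: T = exp(−βL) ⇒ L = −ln(T)/β = −ln(0.911)/0.000614 = 0.0932/0.000614 = 151.8 m.

152 m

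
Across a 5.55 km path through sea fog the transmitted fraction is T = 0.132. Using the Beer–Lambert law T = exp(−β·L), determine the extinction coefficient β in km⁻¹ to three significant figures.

Beer–Lambert: T = exp(−βL) ⇒ β = −ln(T)/L = −ln(0.132)/5.55 = 2.0250/5.55 = 0.3649 km⁻¹.

0.365 km⁻¹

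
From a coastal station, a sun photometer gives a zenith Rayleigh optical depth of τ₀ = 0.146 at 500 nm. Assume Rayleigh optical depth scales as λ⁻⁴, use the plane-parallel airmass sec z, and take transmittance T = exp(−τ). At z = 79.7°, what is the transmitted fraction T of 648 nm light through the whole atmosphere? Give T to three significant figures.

0.749

sec 79.7° = 5.5928.
τ = 0.146 × (500/648)⁴ × 5.5928 = 0.146 × 0.3545 × 5.5928 = 0.2894.
T = exp(−0.2894) = 0.7487.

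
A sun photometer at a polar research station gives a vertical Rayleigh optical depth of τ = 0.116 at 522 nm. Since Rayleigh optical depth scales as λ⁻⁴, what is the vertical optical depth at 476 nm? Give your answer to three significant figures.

0.168

τ(476 nm) = τ(522 nm) × (522/476)⁴ = 0.116 × (1.0966)⁴ = 0.116 × 1.4463 = 0.1678.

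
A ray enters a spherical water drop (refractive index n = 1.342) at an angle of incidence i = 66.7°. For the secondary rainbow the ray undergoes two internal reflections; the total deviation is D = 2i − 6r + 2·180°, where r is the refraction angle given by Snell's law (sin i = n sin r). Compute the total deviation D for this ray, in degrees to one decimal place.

sin r = sin 66.7° / 1.342 = 0.9184/1.342 = 0.6844; r = 43.19°.
D = 2·66.7° − 6·43.19° + 2·180° = 133.40° − 259.12° + 360° = 234.28°.

234.3°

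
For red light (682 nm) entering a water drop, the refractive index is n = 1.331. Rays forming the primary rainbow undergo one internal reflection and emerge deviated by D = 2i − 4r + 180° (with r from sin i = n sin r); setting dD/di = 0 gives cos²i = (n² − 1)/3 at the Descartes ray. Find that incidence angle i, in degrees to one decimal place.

cos²i = (1.331² − 1)/3 = (1.77156 − 1)/3 = 0.25719.
cos i = 0.50714, so i = 59.527°.

59.5°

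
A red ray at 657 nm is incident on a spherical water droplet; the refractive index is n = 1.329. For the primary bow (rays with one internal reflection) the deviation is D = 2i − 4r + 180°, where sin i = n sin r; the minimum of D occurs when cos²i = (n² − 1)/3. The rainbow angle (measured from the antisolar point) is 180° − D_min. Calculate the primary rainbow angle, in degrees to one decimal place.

42.7°

cos²i = (1.76624 − 1)/3 = 0.25541; i = arccos(0.50538) = 59.643°.
sin r = sin 59.643°/1.329 = 0.64928; r = 40.487°.
D_min = 2·59.643° − 4·40.487° + 180° = 137.337°.
Rainbow angle = 180° − D_min = 42.663°.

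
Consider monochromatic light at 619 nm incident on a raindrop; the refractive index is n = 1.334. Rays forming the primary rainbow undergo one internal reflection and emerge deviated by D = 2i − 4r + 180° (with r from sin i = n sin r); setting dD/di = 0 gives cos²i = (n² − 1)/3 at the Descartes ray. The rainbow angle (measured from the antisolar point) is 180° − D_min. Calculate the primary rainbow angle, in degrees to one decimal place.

41.9°

cos²i = (1.77956 − 1)/3 = 0.25985; i = arccos(0.50976) = 59.352°.
sin r = sin 59.352°/1.334 = 0.64492; r = 40.159°.
D_min = 2·59.352° − 4·40.159° + 180° = 138.067°.
Rainbow angle = 180° − D_min = 41.933°.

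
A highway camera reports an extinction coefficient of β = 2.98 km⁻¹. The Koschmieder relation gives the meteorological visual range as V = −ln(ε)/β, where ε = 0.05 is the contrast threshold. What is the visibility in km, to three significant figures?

V = −ln(0.05) / 2.98 = 2.996 / 2.98 = 1.0053 km.

1.01 km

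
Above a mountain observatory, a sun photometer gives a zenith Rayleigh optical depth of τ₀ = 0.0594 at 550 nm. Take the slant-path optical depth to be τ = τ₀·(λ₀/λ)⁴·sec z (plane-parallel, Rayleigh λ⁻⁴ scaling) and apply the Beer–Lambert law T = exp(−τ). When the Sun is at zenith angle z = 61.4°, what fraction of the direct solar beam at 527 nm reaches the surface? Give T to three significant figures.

sec 61.4° = 2.0890.
τ = 0.0594 × (550/527)⁴ × 2.0890 = 0.0594 × 1.1863 × 2.0890 = 0.1472.
T = exp(−0.1472) = 0.8631.

0.863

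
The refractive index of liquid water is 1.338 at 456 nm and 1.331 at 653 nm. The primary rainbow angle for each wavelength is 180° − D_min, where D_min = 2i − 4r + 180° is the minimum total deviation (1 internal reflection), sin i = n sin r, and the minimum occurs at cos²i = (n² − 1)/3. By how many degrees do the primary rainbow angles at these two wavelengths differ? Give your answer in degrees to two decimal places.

1.01°

At 456 nm (n = 1.338): cos²i = 0.26341 → i = 59.120°, r = 39.899°, D_min = 138.643°, rainbow angle = 41.357°.
At 653 nm (n = 1.331): cos²i = 0.25719 → i = 59.527°, r = 40.356°, D_min = 137.630°, rainbow angle = 42.370°.
Angular width = |41.357° − 42.370°| = 1.013°.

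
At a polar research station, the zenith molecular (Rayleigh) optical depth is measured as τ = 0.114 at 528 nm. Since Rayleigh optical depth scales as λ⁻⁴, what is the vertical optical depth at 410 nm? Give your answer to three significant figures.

τ(410 nm) = τ(528 nm) × (528/410)⁴ = 0.114 × (1.2878)⁴ = 0.114 × 2.7504 = 0.3135.

0.314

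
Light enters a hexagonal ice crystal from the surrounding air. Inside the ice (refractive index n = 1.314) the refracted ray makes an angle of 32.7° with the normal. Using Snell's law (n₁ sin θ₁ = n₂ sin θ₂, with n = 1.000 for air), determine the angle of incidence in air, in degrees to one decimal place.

Snell: sin θ_i = n · sin θ_r = 1.314 × sin 32.7° = 1.314 × 0.5402 = 0.7099.
θ_i = arcsin(0.7099) = 45.22°.

45.2°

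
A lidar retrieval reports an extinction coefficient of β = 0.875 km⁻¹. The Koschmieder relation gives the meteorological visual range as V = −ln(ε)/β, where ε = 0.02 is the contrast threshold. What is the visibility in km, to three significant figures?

4.47 km

V = −ln(0.02) / 0.875 = 3.912 / 0.875 = 4.4709 km.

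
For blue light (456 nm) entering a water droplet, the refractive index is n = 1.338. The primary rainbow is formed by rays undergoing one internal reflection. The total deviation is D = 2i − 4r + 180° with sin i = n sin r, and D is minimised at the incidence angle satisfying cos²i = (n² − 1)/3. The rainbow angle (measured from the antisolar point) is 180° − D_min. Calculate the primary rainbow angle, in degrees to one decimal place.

41.4°

cos²i = (1.79024 − 1)/3 = 0.26341; i = arccos(0.51324) = 59.120°.
sin r = sin 59.120°/1.338 = 0.64144; r = 39.899°.
D_min = 2·59.120° − 4·39.899° + 180° = 138.643°.
Rainbow angle = 180° − D_min = 41.357°.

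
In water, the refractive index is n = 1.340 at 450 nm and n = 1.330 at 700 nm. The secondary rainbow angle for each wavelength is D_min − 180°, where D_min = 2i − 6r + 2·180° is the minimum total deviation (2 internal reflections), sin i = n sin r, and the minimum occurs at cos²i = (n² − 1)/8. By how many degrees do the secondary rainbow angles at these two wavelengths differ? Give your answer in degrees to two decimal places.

At 450 nm (n = 1.340): cos²i = 0.09945 → i = 71.618°, r = 45.088°, D_min = 232.709°, rainbow angle = 52.709°.
At 700 nm (n = 1.330): cos²i = 0.09611 → i = 71.940°, r = 45.630°, D_min = 230.101°, rainbow angle = 50.101°.
Angular width = |52.709° − 50.101°| = 2.608°.

2.61°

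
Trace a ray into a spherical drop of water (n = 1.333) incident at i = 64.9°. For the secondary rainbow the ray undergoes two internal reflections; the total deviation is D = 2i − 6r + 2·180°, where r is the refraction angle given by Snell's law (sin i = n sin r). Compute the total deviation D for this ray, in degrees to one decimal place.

233.0°

sin r = sin 64.9° / 1.333 = 0.9056/1.333 = 0.6793; r = 42.79°.
D = 2·64.9° − 6·42.79° + 2·180° = 129.80° − 256.76° + 360° = 233.04°.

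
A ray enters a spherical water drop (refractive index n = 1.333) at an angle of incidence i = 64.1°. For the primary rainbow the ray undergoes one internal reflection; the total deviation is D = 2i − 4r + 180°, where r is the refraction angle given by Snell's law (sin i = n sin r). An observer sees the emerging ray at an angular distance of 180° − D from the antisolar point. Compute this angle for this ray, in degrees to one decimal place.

sin r = sin 64.1° / 1.333 = 0.8996/1.333 = 0.6748; r = 42.44°.
D = 2·64.1° − 4·42.44° + 180° = 128.20° − 169.77° + 180° = 138.43°.
Angle from antisolar point = 180° − D = 41.57°.

41.6°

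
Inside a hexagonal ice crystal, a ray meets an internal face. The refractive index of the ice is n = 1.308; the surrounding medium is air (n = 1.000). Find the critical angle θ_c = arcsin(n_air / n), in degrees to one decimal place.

49.9°

sin θ_c = n_air / n = 1.000 / 1.308 = 0.7645.
θ_c = arcsin(0.7645) = 49.86°.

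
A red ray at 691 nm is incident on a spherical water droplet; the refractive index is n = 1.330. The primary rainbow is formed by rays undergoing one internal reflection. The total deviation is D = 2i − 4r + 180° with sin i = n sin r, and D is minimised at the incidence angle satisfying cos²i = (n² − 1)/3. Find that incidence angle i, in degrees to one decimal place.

59.6°

cos²i = (1.330² − 1)/3 = (1.76890 − 1)/3 = 0.25630.
cos i = 0.50626, so i = 59.585°.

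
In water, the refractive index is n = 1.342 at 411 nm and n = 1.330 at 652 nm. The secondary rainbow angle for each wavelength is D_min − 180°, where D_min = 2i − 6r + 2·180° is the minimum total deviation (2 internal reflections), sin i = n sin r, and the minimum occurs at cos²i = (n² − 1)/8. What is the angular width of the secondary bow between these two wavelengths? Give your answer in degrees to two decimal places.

At 411 nm (n = 1.342): cos²i = 0.10012 → i = 71.554°, r = 44.981°, D_min = 233.222°, rainbow angle = 53.222°.
At 652 nm (n = 1.330): cos²i = 0.09611 → i = 71.940°, r = 45.630°, D_min = 230.101°, rainbow angle = 50.101°.
Angular width = |53.222° − 50.101°| = 3.121°.

3.12°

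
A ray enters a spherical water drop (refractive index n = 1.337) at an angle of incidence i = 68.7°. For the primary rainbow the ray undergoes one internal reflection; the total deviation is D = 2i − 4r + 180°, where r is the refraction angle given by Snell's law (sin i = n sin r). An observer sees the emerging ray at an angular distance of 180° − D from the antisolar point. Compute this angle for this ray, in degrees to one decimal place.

sin r = sin 68.7° / 1.337 = 0.9317/1.337 = 0.6969; r = 44.17°.
D = 2·68.7° − 4·44.17° + 180° = 137.40° − 176.70° + 180° = 140.70°.
Angle from antisolar point = 180° − D = 39.30°.

39.3°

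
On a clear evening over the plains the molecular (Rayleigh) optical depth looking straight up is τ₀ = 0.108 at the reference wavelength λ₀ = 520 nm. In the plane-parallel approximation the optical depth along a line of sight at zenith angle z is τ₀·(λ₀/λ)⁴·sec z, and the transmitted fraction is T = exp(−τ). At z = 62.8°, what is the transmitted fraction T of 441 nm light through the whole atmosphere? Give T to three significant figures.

0.633

sec 62.8° = 2.1877.
τ = 0.108 × (520/441)⁴ × 2.1877 = 0.108 × 1.9331 × 2.1877 = 0.4567.
T = exp(−0.4567) = 0.6333.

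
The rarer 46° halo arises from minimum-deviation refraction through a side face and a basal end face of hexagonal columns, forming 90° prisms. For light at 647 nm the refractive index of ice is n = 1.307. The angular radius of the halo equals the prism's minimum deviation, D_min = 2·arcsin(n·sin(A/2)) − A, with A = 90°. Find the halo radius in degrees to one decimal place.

45.1°

n·sin(A/2) = 1.307 × sin 45° = 1.307 × 0.7071 = 0.9242.
D_min = 2·arcsin(0.9242) − 90° = 2 × 67.546° − 90° = 45.093°.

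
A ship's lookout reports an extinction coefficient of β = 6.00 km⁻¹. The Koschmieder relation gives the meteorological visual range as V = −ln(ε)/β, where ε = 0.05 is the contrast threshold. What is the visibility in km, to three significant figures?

V = −ln(0.05) / 6.00 = 2.996 / 6.00 = 0.4993 km.

0.499 km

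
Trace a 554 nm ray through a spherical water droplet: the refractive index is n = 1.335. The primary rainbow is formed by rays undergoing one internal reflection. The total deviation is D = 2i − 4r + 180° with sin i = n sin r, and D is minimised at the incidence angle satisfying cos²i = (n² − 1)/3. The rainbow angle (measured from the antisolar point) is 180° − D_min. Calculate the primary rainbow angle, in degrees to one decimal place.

cos²i = (1.78222 − 1)/3 = 0.26074; i = arccos(0.51063) = 59.294°.
sin r = sin 59.294°/1.335 = 0.64405; r = 40.094°.
D_min = 2·59.294° − 4·40.094° + 180° = 138.212°.
Rainbow angle = 180° − D_min = 41.788°.

41.8°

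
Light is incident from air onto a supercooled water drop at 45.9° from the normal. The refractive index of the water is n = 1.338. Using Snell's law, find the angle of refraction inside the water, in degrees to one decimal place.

32.5°

Snell: sin θ_r = sin θ_i / n = sin 45.9° / 1.338 = 0.7181 / 1.338 = 0.5367.
θ_r = arcsin(0.5367) = 32.46°.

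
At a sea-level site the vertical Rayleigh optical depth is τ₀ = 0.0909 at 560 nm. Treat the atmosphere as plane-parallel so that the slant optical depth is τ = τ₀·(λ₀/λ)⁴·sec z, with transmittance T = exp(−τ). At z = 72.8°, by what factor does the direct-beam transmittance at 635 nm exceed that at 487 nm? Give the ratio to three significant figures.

Airmass: sec 72.8° = 3.3817.
τ(635 nm) = 0.0909 × (560/635)⁴ × 3.3817 = 0.0909 × 0.6049 × 3.3817 = 0.1859.
τ(487 nm) = 0.0909 × (560/487)⁴ × 3.3817 = 0.0909 × 1.7484 × 3.3817 = 0.5374.
T(635)/T(487) = exp(τ_B − τ_A) = exp(0.3515) = 1.4212.

1.42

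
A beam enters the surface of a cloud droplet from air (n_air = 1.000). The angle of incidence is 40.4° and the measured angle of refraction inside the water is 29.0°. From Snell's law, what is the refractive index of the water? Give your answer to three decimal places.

1.337

n = sin θ_i / sin θ_r = sin 40.4° / sin 29.0° = 0.6481 / 0.4848 = 1.3369.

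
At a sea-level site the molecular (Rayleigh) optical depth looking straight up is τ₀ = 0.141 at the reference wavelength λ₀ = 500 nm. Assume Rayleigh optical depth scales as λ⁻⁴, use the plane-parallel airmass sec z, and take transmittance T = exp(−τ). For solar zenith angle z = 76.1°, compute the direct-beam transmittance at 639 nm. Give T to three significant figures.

0.802

sec 76.1° = 4.1627.
τ = 0.141 × (500/639)⁴ × 4.1627 = 0.141 × 0.3749 × 4.1627 = 0.2200.
T = exp(−0.2200) = 0.8025.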